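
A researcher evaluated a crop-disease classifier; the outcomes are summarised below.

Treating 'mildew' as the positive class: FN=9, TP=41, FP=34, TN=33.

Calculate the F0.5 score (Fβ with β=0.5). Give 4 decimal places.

0.5857

Fβ = (1+β²)·TP / ((1+β²)·TP + β²·FN + FP), with β²=1/4
= 1.25·41 / (1.25·41 + 0.25·9 + 34) = 0.5857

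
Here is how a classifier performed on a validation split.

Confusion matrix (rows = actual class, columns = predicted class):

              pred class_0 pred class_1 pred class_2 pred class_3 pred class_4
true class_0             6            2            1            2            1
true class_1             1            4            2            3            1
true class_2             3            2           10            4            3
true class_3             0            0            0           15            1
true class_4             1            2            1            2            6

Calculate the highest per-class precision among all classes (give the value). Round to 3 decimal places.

0.714

Per-class precision (TP/(TP+FP)):
  class_0: TP=6, FP=1+3+0+1=5 → 6/11 = 0.5455
  class_1: TP=4, FP=2+2+0+2=6 → 4/10 = 0.4000
  class_2: TP=10, FP=1+2+0+1=4 → 10/14 = 0.7143
  class_3: TP=15, FP=2+3+4+2=11 → 15/26 = 0.5769
  class_4: TP=6, FP=1+1+3+1=6 → 6/12 = 0.5000
Highest is class 'class_2' with precision = 0.714.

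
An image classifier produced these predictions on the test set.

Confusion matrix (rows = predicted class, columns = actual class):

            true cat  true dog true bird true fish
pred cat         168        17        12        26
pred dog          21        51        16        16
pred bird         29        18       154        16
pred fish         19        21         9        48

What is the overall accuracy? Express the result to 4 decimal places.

Accuracy = trace / total = (168+51+154+48=421) / 641 = 421/641 = 0.6568

0.6568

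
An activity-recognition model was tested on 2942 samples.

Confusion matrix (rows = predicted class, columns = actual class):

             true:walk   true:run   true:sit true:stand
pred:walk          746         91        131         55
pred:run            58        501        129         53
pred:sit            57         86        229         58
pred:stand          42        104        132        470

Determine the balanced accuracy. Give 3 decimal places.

0.644

Balanced accuracy = mean of per-class recall.
  walk: recall = 746/903 = 0.8261
  run: recall = 501/782 = 0.6407
  sit: recall = 229/621 = 0.3688
  stand: recall = 470/636 = 0.7390
Mean = (0.8261 + 0.6407 + 0.3688 + 0.7390) / 4 = 0.644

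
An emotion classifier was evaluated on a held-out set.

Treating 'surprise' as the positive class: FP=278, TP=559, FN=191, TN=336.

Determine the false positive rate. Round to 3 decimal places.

FPR = FP/(FP+TN) = 278/(278+336) = 0.453

0.453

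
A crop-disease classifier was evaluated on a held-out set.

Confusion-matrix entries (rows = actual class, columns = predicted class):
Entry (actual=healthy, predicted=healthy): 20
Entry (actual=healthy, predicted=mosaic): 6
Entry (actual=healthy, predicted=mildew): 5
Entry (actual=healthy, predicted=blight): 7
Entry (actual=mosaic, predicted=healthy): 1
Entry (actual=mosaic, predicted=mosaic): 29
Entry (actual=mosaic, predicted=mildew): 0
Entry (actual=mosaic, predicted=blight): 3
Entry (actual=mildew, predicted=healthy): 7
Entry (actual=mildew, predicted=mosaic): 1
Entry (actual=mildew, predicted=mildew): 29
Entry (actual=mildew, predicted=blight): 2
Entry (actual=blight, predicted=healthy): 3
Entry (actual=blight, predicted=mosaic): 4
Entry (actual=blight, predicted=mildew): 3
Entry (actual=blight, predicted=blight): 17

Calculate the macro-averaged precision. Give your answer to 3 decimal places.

Per-class precision (TP/(TP+FP)):
  healthy: TP=20, FP=1+7+3=11 → 20/31 = 0.6452
  mosaic: TP=29, FP=6+1+4=11 → 29/40 = 0.7250
  mildew: TP=29, FP=5+0+3=8 → 29/37 = 0.7838
  blight: TP=17, FP=7+3+2=12 → 17/29 = 0.5862
Macro-precision = mean = (0.6452 + 0.7250 + 0.7838 + 0.5862) / 4 = 0.685

0.685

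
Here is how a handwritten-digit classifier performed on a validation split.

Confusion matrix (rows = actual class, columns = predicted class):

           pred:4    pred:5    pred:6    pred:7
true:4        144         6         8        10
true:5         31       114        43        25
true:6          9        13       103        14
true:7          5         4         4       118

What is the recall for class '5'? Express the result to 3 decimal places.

0.535

Treat '5' as positive and all other classes as negative.
recall = TP/(TP+FN).
5: TP=114, FN=31+43+25=99 → 114/213 = 0.5352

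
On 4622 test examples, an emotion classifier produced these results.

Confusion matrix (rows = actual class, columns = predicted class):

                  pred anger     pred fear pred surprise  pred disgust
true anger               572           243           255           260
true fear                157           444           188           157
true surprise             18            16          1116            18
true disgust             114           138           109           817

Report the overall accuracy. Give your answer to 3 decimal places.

Accuracy = trace / total = (572+444+1116+817=2949) / 4622 = 2949/4622 = 0.638

0.638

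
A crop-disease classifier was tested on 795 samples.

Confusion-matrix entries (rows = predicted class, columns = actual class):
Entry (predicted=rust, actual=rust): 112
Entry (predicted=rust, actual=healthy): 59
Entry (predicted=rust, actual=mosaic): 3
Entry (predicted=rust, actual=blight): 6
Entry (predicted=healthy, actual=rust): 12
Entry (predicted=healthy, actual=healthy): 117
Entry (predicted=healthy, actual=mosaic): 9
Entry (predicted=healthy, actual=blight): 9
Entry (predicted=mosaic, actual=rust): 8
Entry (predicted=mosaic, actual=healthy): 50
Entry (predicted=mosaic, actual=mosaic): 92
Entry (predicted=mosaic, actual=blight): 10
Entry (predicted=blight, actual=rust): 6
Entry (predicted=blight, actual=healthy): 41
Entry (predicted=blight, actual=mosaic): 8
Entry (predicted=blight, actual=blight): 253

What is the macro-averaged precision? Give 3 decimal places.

Per-class precision (TP/(TP+FP)):
  rust: TP=112, FP=59+3+6=68 → 112/180 = 0.6222
  healthy: TP=117, FP=12+9+9=30 → 117/147 = 0.7959
  mosaic: TP=92, FP=8+50+10=68 → 92/160 = 0.5750
  blight: TP=253, FP=6+41+8=55 → 253/308 = 0.8214
Macro-precision = mean = (0.6222 + 0.7959 + 0.5750 + 0.8214) / 4 = 0.704

0.704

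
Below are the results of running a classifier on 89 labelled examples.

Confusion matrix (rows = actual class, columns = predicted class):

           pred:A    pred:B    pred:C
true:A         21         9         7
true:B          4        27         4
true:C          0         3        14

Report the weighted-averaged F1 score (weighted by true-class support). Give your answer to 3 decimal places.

0.696

Per-class F1 score (2·TP/(2·TP+FP+FN)):
  A: TP=21, FP=4+0=4, FN=9+7=16 → 42/62 = 0.6774
  B: TP=27, FP=9+3=12, FN=4+4=8 → 54/74 = 0.7297
  C: TP=14, FP=7+4=11, FN=0+3=3 → 28/42 = 0.6667
Weighted-F1 score = Σ (supportᵢ/N)·F1 scoreᵢ with N=89: (37/89)·0.6774 + (35/89)·0.7297 + (17/89)·0.6667 = 0.696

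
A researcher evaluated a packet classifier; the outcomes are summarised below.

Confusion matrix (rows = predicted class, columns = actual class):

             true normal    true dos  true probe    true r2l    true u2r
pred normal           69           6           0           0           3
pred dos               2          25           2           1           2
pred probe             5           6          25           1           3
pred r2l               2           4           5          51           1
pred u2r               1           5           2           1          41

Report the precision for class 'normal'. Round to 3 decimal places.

precision = TP/(TP+FP).
normal: TP=69, FP=6+0+0+3=9 → 69/78 = 0.8846

0.885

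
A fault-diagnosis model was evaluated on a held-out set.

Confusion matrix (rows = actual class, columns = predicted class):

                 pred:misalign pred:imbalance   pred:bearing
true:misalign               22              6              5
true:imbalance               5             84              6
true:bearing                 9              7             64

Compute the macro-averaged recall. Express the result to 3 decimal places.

Per-class recall (TP/(TP+FN)):
  misalign: TP=22, FN=6+5=11 → 22/33 = 0.6667
  imbalance: TP=84, FN=5+6=11 → 84/95 = 0.8842
  bearing: TP=64, FN=9+7=16 → 64/80 = 0.8000
Macro-recall = mean = (0.6667 + 0.8842 + 0.8000) / 3 = 0.784

0.784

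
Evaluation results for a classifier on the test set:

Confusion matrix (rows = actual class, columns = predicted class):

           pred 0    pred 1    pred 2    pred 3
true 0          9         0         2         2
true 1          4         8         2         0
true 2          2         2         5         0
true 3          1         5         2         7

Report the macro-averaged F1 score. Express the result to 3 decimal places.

Per-class F1 score (2·TP/(2·TP+FP+FN)):
  0: TP=9, FP=4+2+1=7, FN=0+2+2=4 → 18/29 = 0.6207
  1: TP=8, FP=0+2+5=7, FN=4+2+0=6 → 16/29 = 0.5517
  2: TP=5, FP=2+2+2=6, FN=2+2+0=4 → 10/20 = 0.5000
  3: TP=7, FP=2+0+0=2, FN=1+5+2=8 → 14/24 = 0.5833
Macro-F1 score = mean = (0.6207 + 0.5517 + 0.5000 + 0.5833) / 4 = 0.564

0.564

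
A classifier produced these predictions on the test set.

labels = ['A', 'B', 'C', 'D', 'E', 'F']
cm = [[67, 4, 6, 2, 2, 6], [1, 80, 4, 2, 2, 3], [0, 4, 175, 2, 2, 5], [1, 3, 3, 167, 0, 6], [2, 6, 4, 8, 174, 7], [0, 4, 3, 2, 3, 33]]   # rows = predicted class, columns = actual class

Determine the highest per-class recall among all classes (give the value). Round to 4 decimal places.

0.9508

Per-class recall (TP/(TP+FN)):
  A: TP=67, FN=1+0+1+2+0=4 → 67/71 = 0.94366
  B: TP=80, FN=4+4+3+6+4=21 → 80/101 = 0.79208
  C: TP=175, FN=6+4+3+4+3=20 → 175/195 = 0.89744
  D: TP=167, FN=2+2+2+8+2=16 → 167/183 = 0.91257
  E: TP=174, FN=2+2+2+0+3=9 → 174/183 = 0.95082
  F: TP=33, FN=6+3+5+6+7=27 → 33/60 = 0.55000
Highest is class 'E' with recall = 0.9508.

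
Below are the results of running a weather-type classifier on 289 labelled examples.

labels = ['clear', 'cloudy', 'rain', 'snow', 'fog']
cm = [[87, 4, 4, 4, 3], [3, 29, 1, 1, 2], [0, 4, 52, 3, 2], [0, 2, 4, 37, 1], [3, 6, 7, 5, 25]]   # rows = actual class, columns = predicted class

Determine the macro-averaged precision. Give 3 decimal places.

0.768

Per-class precision (TP/(TP+FP)):
  clear: TP=87, FP=3+0+0+3=6 → 87/93 = 0.9355
  cloudy: TP=29, FP=4+4+2+6=16 → 29/45 = 0.6444
  rain: TP=52, FP=4+1+4+7=16 → 52/68 = 0.7647
  snow: TP=37, FP=4+1+3+5=13 → 37/50 = 0.7400
  fog: TP=25, FP=3+2+2+1=8 → 25/33 = 0.7576
Macro-precision = mean = (0.9355 + 0.6444 + 0.7647 + 0.7400 + 0.7576) / 5 = 0.768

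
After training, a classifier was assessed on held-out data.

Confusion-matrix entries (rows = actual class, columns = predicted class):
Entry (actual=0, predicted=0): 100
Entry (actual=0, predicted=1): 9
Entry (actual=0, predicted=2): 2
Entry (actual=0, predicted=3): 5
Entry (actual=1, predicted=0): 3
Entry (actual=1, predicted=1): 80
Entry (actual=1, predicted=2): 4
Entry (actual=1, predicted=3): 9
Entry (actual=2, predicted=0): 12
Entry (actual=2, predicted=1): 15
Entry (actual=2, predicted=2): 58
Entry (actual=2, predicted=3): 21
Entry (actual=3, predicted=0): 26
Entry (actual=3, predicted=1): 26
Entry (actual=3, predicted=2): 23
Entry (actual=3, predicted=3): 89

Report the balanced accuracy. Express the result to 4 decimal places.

Balanced accuracy = mean of per-class recall.
  0: recall = 100/116 = 0.86207
  1: recall = 80/96 = 0.83333
  2: recall = 58/106 = 0.54717
  3: recall = 89/164 = 0.54268
Mean = (0.86207 + 0.83333 + 0.54717 + 0.54268) / 4 = 0.6963

0.6963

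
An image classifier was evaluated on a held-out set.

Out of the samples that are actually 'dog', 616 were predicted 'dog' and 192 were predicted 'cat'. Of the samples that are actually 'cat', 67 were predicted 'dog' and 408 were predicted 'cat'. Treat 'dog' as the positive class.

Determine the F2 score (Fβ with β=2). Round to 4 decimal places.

Fβ = (1+β²)·TP / ((1+β²)·TP + β²·FN + FP), with β²=4
= 5·616 / (5·616 + 4·192 + 67) = 0.7867

0.7867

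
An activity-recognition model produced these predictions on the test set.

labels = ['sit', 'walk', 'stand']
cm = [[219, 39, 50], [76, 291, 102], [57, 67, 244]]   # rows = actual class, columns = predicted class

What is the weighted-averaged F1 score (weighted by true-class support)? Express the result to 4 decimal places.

Per-class F1 score (2·TP/(2·TP+FP+FN)):
  sit: TP=219, FP=76+57=133, FN=39+50=89 → 438/660 = 0.66364
  walk: TP=291, FP=39+67=106, FN=76+102=178 → 582/866 = 0.67206
  stand: TP=244, FP=50+102=152, FN=57+67=124 → 488/764 = 0.63874
Weighted-F1 score = Σ (supportᵢ/N)·F1 scoreᵢ with N=1145: (308/1145)·0.66364 + (469/1145)·0.67206 + (368/1145)·0.63874 = 0.6591

0.6591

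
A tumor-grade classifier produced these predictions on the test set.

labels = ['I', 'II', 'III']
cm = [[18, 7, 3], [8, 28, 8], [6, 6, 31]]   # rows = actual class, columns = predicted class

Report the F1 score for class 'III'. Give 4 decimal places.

0.7294

F1 score = 2·TP/(2·TP+FP+FN).
III: TP=31, FP=3+8=11, FN=6+6=12 → 62/85 = 0.72941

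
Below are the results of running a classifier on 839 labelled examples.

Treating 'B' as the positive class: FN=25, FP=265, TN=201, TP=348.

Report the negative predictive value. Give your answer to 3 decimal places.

NPV = TN/(TN+FN) = 201/(201+25) = 0.889

0.889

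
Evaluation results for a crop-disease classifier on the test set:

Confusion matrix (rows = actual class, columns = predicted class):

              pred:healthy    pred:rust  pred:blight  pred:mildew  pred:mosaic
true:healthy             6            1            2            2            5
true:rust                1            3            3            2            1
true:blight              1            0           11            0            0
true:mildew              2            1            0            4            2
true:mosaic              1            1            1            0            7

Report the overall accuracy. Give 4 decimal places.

0.5439

Accuracy = trace / total = (6+3+11+4+7=31) / 57 = 31/57 = 0.5439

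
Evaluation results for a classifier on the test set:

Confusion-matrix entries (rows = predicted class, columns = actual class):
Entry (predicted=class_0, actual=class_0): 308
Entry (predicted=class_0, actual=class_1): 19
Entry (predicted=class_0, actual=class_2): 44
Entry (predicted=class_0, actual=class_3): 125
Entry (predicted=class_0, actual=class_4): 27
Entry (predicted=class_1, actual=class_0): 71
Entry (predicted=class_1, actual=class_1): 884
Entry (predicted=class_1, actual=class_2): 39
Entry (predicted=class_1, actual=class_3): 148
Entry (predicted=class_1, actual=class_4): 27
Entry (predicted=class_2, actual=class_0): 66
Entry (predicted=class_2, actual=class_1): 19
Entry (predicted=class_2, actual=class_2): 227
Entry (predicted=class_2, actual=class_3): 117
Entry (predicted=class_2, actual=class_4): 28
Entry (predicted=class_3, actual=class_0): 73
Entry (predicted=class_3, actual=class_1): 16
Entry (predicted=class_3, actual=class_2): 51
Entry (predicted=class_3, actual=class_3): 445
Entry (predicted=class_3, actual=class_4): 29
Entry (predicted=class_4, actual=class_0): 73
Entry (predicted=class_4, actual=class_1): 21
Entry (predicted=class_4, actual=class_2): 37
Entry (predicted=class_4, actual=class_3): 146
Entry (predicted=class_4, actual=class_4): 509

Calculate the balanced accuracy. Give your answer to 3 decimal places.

Balanced accuracy = mean of per-class recall.
  class_0: recall = 308/591 = 0.5212
  class_1: recall = 884/959 = 0.9218
  class_2: recall = 227/398 = 0.5704
  class_3: recall = 445/981 = 0.4536
  class_4: recall = 509/620 = 0.8210
Mean = (0.5212 + 0.9218 + 0.5704 + 0.4536 + 0.8210) / 5 = 0.658

0.658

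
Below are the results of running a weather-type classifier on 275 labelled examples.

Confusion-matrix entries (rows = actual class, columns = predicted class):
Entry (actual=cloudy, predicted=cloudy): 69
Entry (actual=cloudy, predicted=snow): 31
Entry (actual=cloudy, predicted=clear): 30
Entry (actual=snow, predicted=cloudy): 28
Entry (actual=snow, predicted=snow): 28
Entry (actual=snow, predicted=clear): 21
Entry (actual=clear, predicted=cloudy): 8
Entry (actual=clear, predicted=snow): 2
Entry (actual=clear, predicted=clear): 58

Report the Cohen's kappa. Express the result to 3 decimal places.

Observed agreement pₒ = trace/N = 155/275 = 0.5636
Expected agreement pₑ = Σ (rowᵢ·colᵢ)/N² = (130·105 + 77·61 + 68·109)/275² = 0.3406
κ = (pₒ − pₑ)/(1 − pₑ) = (0.5636 − 0.3406)/(1 − 0.3406) = 0.338

0.338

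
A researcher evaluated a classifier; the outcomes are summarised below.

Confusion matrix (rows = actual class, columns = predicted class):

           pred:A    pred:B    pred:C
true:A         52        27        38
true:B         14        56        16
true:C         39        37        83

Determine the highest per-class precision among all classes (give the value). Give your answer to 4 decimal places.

0.6058

Per-class precision (TP/(TP+FP)):
  A: TP=52, FP=14+39=53 → 52/105 = 0.49524
  B: TP=56, FP=27+37=64 → 56/120 = 0.46667
  C: TP=83, FP=38+16=54 → 83/137 = 0.60584
Highest is class 'C' with precision = 0.6058.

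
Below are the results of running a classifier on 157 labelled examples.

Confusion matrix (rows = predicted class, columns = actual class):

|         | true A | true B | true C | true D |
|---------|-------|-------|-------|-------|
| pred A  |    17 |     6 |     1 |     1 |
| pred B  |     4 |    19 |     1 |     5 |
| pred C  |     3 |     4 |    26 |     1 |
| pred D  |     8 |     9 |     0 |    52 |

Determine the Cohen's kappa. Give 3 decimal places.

0.619

Observed agreement pₒ = trace/N = 114/157 = 0.7261
Expected agreement pₑ = Σ (rowᵢ·colᵢ)/N² = (32·25 + 38·29 + 28·34 + 59·69)/157² = 0.2809
κ = (pₒ − pₑ)/(1 − pₑ) = (0.7261 − 0.2809)/(1 − 0.2809) = 0.619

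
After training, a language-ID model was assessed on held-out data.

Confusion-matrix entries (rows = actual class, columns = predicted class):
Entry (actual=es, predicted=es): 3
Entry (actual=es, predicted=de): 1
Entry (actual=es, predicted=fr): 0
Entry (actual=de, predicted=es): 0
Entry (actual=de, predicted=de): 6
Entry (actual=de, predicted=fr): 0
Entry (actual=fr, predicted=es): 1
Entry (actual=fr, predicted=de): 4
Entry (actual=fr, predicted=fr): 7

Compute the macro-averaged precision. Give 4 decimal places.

Per-class precision (TP/(TP+FP)):
  es: TP=3, FP=0+1=1 → 3/4 = 0.75000
  de: TP=6, FP=1+4=5 → 6/11 = 0.54545
  fr: TP=7, FP=0+0=0 → 7/7 = 1.00000
Macro-precision = mean = (0.75000 + 0.54545 + 1.00000) / 3 = 0.7652

0.7652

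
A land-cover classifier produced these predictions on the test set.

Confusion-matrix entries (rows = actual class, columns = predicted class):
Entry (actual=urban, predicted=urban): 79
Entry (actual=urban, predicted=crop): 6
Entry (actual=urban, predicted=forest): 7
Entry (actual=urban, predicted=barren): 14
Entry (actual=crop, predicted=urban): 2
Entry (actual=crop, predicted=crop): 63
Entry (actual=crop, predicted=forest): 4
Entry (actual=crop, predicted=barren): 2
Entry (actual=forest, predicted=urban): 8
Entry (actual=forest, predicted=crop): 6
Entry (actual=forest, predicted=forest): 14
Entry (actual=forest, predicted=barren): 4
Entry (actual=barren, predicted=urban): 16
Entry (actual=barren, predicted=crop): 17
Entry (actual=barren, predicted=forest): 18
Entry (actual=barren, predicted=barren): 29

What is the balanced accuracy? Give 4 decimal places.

Balanced accuracy = mean of per-class recall.
  urban: recall = 79/106 = 0.74528
  crop: recall = 63/71 = 0.88732
  forest: recall = 14/32 = 0.43750
  barren: recall = 29/80 = 0.36250
Mean = (0.74528 + 0.88732 + 0.43750 + 0.36250) / 4 = 0.6082

0.6082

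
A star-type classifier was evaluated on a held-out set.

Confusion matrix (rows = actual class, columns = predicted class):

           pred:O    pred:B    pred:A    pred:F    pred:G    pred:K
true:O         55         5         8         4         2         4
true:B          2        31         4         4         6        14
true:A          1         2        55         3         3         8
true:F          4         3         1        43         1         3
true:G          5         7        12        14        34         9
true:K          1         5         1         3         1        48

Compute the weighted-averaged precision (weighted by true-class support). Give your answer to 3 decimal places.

Per-class precision (TP/(TP+FP)):
  O: TP=55, FP=2+1+4+5+1=13 → 55/68 = 0.8088
  B: TP=31, FP=5+2+3+7+5=22 → 31/53 = 0.5849
  A: TP=55, FP=8+4+1+12+1=26 → 55/81 = 0.6790
  F: TP=43, FP=4+4+3+14+3=28 → 43/71 = 0.6056
  G: TP=34, FP=2+6+3+1+1=13 → 34/47 = 0.7234
  K: TP=48, FP=4+14+8+3+9=38 → 48/86 = 0.5581
Weighted-precision = Σ (supportᵢ/N)·precisionᵢ with N=406: (78/406)·0.8088 + (61/406)·0.5849 + (72/406)·0.6790 + (55/406)·0.6056 + (81/406)·0.7234 + (59/406)·0.5581 = 0.671

0.671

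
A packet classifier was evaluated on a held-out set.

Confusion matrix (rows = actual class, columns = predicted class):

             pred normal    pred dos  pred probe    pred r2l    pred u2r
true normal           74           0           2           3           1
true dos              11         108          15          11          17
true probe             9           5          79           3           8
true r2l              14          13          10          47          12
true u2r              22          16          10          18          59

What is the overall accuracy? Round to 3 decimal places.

0.647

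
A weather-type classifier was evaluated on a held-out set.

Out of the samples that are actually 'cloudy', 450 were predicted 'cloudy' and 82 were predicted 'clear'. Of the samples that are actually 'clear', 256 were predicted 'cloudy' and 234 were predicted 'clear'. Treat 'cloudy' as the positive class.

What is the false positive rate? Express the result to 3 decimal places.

0.522

FPR = FP/(FP+TN) = 256/(256+234) = 0.522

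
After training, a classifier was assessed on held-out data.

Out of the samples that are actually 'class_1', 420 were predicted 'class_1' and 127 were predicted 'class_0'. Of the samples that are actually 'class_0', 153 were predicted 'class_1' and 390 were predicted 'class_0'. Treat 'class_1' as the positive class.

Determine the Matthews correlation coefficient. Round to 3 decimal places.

0.487

MCC = (TP·TN − FP·FN) / √((TP+FP)(TP+FN)(TN+FP)(TN+FN))
Numerator = 420·390 − 153·127 = 144369
Denominator = √(573·547·543·517) = √87989798061 = 296630.7436
MCC = 144369 / 296630.7436 = 0.487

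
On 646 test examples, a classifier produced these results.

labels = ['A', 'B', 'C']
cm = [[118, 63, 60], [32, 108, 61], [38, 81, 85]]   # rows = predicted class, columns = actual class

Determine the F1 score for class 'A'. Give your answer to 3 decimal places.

F1 score = 2·TP/(2·TP+FP+FN).
A: TP=118, FP=63+60=123, FN=32+38=70 → 236/429 = 0.5501

0.550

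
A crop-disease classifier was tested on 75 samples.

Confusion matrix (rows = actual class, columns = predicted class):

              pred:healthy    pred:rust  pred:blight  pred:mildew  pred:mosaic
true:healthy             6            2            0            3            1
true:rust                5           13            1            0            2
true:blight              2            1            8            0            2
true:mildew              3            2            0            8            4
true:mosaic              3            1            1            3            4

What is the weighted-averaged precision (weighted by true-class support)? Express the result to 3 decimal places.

0.560

Per-class precision (TP/(TP+FP)):
  healthy: TP=6, FP=5+2+3+3=13 → 6/19 = 0.3158
  rust: TP=13, FP=2+1+2+1=6 → 13/19 = 0.6842
  blight: TP=8, FP=0+1+0+1=2 → 8/10 = 0.8000
  mildew: TP=8, FP=3+0+0+3=6 → 8/14 = 0.5714
  mosaic: TP=4, FP=1+2+2+4=9 → 4/13 = 0.3077
Weighted-precision = Σ (supportᵢ/N)·precisionᵢ with N=75: (12/75)·0.3158 + (21/75)·0.6842 + (13/75)·0.8000 + (17/75)·0.5714 + (12/75)·0.3077 = 0.560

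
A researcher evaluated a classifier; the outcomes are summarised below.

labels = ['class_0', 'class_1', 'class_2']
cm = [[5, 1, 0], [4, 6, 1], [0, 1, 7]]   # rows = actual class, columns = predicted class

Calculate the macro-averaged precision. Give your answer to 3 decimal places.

0.727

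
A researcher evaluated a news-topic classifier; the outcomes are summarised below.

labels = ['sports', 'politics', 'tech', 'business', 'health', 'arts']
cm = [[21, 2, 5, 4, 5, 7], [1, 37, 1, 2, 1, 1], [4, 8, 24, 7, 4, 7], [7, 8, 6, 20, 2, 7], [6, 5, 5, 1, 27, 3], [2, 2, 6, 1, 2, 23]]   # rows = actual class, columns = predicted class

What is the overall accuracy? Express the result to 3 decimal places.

Accuracy = trace / total = (21+37+24+20+27+23=152) / 274 = 152/274 = 0.555

0.555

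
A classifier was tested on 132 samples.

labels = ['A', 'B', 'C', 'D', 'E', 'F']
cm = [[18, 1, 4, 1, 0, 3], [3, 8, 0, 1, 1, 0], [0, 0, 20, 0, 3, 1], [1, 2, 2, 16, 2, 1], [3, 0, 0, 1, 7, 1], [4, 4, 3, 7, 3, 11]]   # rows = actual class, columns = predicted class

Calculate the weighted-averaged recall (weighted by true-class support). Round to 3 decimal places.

Per-class recall (TP/(TP+FN)):
  A: TP=18, FN=1+4+1+0+3=9 → 18/27 = 0.6667
  B: TP=8, FN=3+0+1+1+0=5 → 8/13 = 0.6154
  C: TP=20, FN=0+0+0+3+1=4 → 20/24 = 0.8333
  D: TP=16, FN=1+2+2+2+1=8 → 16/24 = 0.6667
  E: TP=7, FN=3+0+0+1+1=5 → 7/12 = 0.5833
  F: TP=11, FN=4+4+3+7+3=21 → 11/32 = 0.3438
Weighted-recall = Σ (supportᵢ/N)·recallᵢ with N=132: (27/132)·0.6667 + (13/132)·0.6154 + (24/132)·0.8333 + (24/132)·0.6667 + (12/132)·0.5833 + (32/132)·0.3438 = 0.606

0.606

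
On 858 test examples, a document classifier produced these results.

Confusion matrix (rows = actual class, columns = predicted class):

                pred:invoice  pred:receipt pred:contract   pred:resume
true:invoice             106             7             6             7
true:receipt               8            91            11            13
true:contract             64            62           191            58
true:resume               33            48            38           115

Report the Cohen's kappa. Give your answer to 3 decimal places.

Observed agreement pₒ = trace/N = 503/858 = 0.5862
Expected agreement pₑ = Σ (rowᵢ·colᵢ)/N² = (126·211 + 123·208 + 375·246 + 234·193)/858² = 0.2575
κ = (pₒ − pₑ)/(1 − pₑ) = (0.5862 − 0.2575)/(1 − 0.2575) = 0.443

0.443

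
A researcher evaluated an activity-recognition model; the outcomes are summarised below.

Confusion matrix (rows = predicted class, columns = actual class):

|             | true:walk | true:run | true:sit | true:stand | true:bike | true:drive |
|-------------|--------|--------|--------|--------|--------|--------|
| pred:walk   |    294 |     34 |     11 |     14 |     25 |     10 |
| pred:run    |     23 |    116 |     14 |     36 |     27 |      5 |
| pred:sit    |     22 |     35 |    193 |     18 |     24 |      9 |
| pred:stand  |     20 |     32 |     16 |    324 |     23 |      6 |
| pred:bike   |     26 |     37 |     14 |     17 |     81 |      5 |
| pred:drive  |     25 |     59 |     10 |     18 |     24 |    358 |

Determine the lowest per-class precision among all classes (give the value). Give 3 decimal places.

0.450

Per-class precision (TP/(TP+FP)):
  walk: TP=294, FP=34+11+14+25+10=94 → 294/388 = 0.7577
  run: TP=116, FP=23+14+36+27+5=105 → 116/221 = 0.5249
  sit: TP=193, FP=22+35+18+24+9=108 → 193/301 = 0.6412
  stand: TP=324, FP=20+32+16+23+6=97 → 324/421 = 0.7696
  bike: TP=81, FP=26+37+14+17+5=99 → 81/180 = 0.4500
  drive: TP=358, FP=25+59+10+18+24=136 → 358/494 = 0.7247
Lowest is class 'bike' with precision = 0.450.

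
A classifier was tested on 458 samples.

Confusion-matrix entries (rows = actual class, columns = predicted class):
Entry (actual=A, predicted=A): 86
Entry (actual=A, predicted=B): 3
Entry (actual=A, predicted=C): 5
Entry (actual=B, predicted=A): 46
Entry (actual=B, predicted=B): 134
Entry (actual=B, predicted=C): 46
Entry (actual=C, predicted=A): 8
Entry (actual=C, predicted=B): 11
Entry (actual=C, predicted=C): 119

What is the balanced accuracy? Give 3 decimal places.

0.790

Balanced accuracy = mean of per-class recall.
  A: recall = 86/94 = 0.9149
  B: recall = 134/226 = 0.5929
  C: recall = 119/138 = 0.8623
Mean = (0.9149 + 0.5929 + 0.8623) / 3 = 0.790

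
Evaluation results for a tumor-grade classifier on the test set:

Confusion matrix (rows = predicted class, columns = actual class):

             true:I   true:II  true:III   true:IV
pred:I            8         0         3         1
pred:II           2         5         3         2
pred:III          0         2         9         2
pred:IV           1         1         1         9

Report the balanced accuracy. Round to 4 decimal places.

Balanced accuracy = mean of per-class recall.
  I: recall = 8/11 = 0.72727
  II: recall = 5/8 = 0.62500
  III: recall = 9/16 = 0.56250
  IV: recall = 9/14 = 0.64286
Mean = (0.72727 + 0.62500 + 0.56250 + 0.64286) / 4 = 0.6394

0.6394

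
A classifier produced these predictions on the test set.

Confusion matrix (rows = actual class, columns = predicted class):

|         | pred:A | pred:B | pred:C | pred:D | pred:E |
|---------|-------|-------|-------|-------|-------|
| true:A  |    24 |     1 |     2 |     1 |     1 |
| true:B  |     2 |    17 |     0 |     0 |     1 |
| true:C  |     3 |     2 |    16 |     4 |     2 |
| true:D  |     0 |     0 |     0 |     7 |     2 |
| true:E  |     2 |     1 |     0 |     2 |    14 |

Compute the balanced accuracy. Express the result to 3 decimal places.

0.757

Balanced accuracy = mean of per-class recall.
  A: recall = 24/29 = 0.8276
  B: recall = 17/20 = 0.8500
  C: recall = 16/27 = 0.5926
  D: recall = 7/9 = 0.7778
  E: recall = 14/19 = 0.7368
Mean = (0.8276 + 0.8500 + 0.5926 + 0.7778 + 0.7368) / 5 = 0.757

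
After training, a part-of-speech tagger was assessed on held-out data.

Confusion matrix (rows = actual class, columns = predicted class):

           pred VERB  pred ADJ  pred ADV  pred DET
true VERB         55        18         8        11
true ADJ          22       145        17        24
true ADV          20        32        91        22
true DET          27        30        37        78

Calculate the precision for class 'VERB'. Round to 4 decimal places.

Take TP from the diagonal, FP from the rest of the 'VERB' prediction marginal, FN from the rest of the 'VERB' actual marginal.
precision = TP/(TP+FP).
VERB: TP=55, FP=22+20+27=69 → 55/124 = 0.44355

0.4435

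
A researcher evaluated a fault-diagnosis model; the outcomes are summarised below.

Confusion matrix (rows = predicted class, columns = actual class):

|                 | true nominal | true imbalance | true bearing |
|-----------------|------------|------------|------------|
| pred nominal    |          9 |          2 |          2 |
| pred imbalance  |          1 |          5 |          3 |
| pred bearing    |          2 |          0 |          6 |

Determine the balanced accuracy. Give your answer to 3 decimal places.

0.670

Balanced accuracy = mean of per-class recall.
  nominal: recall = 9/12 = 0.7500
  imbalance: recall = 5/7 = 0.7143
  bearing: recall = 6/11 = 0.5455
Mean = (0.7500 + 0.7143 + 0.5455) / 3 = 0.670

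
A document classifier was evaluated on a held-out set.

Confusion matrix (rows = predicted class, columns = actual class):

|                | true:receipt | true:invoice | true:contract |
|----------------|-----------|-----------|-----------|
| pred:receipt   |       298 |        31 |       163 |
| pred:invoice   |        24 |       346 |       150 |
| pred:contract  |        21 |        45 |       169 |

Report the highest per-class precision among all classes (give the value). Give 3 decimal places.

0.719

Per-class precision (TP/(TP+FP)):
  receipt: TP=298, FP=31+163=194 → 298/492 = 0.6057
  invoice: TP=346, FP=24+150=174 → 346/520 = 0.6654
  contract: TP=169, FP=21+45=66 → 169/235 = 0.7191
Highest is class 'contract' with precision = 0.719.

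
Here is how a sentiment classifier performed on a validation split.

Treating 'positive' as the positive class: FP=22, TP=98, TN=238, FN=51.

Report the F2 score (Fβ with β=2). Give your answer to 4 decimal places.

0.6844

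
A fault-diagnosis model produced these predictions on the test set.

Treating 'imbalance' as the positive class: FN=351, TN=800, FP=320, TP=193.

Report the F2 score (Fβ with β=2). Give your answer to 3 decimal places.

0.359

Fβ = (1+β²)·TP / ((1+β²)·TP + β²·FN + FP), with β²=4
= 5·193 / (5·193 + 4·351 + 320) = 0.359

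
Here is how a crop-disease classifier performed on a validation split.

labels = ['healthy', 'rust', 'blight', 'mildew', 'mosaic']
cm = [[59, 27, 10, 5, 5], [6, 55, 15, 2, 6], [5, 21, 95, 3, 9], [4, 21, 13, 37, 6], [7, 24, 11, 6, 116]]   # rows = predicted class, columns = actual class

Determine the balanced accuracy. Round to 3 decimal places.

0.655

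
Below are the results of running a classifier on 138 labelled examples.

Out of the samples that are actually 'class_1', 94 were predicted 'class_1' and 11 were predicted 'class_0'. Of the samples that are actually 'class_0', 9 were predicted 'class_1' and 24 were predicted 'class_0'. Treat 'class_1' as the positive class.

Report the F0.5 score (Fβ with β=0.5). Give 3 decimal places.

Fβ = (1+β²)·TP / ((1+β²)·TP + β²·FN + FP), with β²=1/4
= 1.25·94 / (1.25·94 + 0.25·11 + 9) = 0.909

0.909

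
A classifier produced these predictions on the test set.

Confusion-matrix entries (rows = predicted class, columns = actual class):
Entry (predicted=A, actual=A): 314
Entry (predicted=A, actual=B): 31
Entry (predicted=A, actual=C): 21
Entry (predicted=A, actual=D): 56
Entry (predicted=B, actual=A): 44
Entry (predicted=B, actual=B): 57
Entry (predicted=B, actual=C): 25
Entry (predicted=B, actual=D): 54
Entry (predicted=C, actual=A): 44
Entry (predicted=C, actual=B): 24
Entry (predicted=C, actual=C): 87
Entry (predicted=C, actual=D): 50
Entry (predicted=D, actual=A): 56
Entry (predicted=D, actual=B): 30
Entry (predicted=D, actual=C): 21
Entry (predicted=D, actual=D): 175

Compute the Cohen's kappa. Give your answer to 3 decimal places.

0.410

Observed agreement pₒ = trace/N = 633/1089 = 0.5813
Expected agreement pₑ = Σ (rowᵢ·colᵢ)/N² = (458·422 + 142·180 + 154·205 + 335·282)/1089² = 0.2908
κ = (pₒ − pₑ)/(1 − pₑ) = (0.5813 − 0.2908)/(1 − 0.2908) = 0.410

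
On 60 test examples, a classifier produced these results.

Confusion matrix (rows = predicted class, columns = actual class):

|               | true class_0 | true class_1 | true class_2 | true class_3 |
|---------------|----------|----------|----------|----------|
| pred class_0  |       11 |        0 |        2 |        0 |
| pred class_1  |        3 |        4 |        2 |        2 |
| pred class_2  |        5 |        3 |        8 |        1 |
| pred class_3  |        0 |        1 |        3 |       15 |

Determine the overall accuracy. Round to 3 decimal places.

Accuracy = trace / total = (11+4+8+15=38) / 60 = 38/60 = 0.633

0.633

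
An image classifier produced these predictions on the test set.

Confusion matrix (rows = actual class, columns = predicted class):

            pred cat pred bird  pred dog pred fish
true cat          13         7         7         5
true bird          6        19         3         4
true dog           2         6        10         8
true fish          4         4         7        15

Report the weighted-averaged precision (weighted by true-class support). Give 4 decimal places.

0.4768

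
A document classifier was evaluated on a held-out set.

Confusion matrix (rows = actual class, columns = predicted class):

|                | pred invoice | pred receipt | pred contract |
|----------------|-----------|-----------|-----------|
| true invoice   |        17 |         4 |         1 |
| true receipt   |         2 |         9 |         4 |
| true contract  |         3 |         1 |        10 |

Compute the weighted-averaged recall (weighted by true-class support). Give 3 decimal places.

Per-class recall (TP/(TP+FN)):
  invoice: TP=17, FN=4+1=5 → 17/22 = 0.7727
  receipt: TP=9, FN=2+4=6 → 9/15 = 0.6000
  contract: TP=10, FN=3+1=4 → 10/14 = 0.7143
Weighted-recall = Σ (supportᵢ/N)·recallᵢ with N=51: (22/51)·0.7727 + (15/51)·0.6000 + (14/51)·0.7143 = 0.706

0.706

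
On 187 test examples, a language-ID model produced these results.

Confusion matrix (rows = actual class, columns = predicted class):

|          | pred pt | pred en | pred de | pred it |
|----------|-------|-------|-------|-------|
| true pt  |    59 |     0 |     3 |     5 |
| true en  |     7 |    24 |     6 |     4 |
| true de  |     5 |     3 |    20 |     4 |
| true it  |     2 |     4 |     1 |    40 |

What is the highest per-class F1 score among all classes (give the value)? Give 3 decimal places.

0.843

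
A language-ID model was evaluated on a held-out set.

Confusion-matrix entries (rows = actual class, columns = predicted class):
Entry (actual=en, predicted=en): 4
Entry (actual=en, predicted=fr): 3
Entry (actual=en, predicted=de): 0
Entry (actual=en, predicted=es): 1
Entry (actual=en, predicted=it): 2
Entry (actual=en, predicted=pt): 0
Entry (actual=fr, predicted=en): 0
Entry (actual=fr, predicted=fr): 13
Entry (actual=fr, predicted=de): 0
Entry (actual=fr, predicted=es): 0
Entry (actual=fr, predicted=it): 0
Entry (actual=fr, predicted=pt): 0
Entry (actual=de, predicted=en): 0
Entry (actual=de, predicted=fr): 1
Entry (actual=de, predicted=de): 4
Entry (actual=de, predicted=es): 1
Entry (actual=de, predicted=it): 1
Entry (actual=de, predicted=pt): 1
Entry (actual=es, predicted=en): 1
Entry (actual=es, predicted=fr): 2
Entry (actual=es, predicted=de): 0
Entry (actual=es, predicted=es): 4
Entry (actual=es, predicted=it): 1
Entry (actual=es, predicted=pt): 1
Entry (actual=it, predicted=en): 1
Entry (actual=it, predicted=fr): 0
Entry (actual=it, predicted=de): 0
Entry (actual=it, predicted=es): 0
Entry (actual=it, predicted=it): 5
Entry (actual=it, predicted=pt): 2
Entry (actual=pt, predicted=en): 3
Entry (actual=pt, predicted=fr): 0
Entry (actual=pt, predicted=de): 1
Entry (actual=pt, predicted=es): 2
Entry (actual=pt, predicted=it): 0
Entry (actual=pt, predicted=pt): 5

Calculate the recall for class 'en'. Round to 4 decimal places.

Treat 'en' as positive and all other classes as negative.
recall = TP/(TP+FN).
en: TP=4, FN=3+0+1+2+0=6 → 4/10 = 0.40000

0.4000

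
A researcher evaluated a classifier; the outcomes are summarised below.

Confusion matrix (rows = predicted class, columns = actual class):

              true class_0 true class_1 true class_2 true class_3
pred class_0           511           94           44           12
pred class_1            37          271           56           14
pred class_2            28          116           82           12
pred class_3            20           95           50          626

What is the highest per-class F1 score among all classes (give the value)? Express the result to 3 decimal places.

0.860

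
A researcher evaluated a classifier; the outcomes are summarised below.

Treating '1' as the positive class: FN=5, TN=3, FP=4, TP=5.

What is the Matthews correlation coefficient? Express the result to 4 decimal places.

MCC = (TP·TN − FP·FN) / √((TP+FP)(TP+FN)(TN+FP)(TN+FN))
Numerator = 5·3 − 4·5 = -5
Denominator = √(9·10·7·8) = √5040 = 70.9930
MCC = -5 / 70.9930 = -0.0704

-0.0704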